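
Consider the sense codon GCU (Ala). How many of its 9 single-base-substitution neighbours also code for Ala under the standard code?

3

Position 1: none → 0 synonymous.
Position 2: none → 0 synonymous.
Position 3: GCC, GCA, GCG → 3 synonymous.
Total: 0 + 0 + 3 = 3.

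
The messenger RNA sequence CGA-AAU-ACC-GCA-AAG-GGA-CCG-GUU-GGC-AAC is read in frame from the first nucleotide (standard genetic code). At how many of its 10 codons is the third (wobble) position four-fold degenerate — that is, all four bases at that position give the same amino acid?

Codon 1 CGA (Arg): third position 4-fold.
Codon 2 AAU (Asn): third position 2-fold.
Codon 3 ACC (Thr): third position 4-fold.
Codon 4 GCA (Ala): third position 4-fold.
Codon 5 AAG (Lys): third position 2-fold.
Codon 6 GGA (Gly): third position 4-fold.
Codon 7 CCG (Pro): third position 4-fold.
Codon 8 GUU (Val): third position 4-fold.
Codon 9 GGC (Gly): third position 4-fold.
Codon 10 AAC (Asn): third position 2-fold.
Four-fold degenerate third positions: 7.

7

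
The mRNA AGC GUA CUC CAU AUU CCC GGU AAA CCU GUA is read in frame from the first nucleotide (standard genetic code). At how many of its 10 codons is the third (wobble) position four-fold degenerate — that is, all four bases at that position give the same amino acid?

Codon 1 AGC (Ser): third position 2-fold.
Codon 2 GUA (Val): third position 4-fold.
Codon 3 CUC (Leu): third position 4-fold.
Codon 4 CAU (His): third position 2-fold.
Codon 5 AUU (Ile): third position 3-fold.
Codon 6 CCC (Pro): third position 4-fold.
Codon 7 GGU (Gly): third position 4-fold.
Codon 8 AAA (Lys): third position 2-fold.
Codon 9 CCU (Pro): third position 4-fold.
Codon 10 GUA (Val): third position 4-fold.
Four-fold degenerate third positions: 6.

6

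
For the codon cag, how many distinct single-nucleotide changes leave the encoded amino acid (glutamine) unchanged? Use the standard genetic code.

1

Position 1: none → 0 synonymous.
Position 2: none → 0 synonymous.
Position 3: CAA → 1 synonymous.
Total: 0 + 0 + 1 = 1.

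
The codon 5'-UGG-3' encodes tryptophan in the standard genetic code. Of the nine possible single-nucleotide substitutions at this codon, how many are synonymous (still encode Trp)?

0

Position 1: none → 0 synonymous.
Position 2: none → 0 synonymous.
Position 3: none → 0 synonymous.
Total: 0 + 0 + 0 = 0.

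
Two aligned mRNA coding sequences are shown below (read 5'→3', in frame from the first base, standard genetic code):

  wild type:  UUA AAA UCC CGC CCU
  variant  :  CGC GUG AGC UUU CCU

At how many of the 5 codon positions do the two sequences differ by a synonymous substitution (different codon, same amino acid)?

Codon 1: UUA Leu / CGC Arg — nonsynonymous.
Codon 2: AAA Lys / GUG Val — nonsynonymous.
Codon 3: UCC Ser / AGC Ser — synonymous.
Codon 4: CGC Arg / UUU Phe — nonsynonymous.
Codon 5: CCU Pro / CCU Pro — identical.
Synonymous differences: 1.

1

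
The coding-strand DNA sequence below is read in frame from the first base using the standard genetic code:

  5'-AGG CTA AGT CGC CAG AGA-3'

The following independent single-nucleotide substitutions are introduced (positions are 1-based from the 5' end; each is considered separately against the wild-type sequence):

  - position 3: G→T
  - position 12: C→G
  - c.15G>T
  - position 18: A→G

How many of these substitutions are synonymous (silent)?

2

Codon 1: AGG (Arg) → AGT (Ser) — missense.
Codon 4: CGC (Arg) → CGG (Arg) — synonymous.
Codon 5: CAG (Gln) → CAT (His) — missense.
Codon 6: AGA (Arg) → AGG (Arg) — synonymous.
Synonymous: 2 of 4.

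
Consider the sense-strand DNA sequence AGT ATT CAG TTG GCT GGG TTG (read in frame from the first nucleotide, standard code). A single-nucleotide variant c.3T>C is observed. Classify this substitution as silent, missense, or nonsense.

Position 3 falls in codon 1: AGT → Ser.
After the substitution the codon is AGC → Ser.
Both encode Ser, so the change is synonymous.

silent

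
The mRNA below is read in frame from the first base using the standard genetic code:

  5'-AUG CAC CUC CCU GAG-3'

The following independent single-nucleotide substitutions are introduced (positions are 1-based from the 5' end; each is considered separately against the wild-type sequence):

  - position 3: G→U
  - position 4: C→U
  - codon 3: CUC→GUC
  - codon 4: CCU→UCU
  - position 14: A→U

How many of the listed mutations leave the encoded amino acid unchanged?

Codon 1: AUG (Met) → AUU (Ile) — missense.
Codon 2: CAC (His) → UAC (Tyr) — missense.
Codon 3: CUC (Leu) → GUC (Val) — missense.
Codon 4: CCU (Pro) → UCU (Ser) — missense.
Codon 5: GAG (Glu) → GUG (Val) — missense.
Synonymous: 0 of 5.

0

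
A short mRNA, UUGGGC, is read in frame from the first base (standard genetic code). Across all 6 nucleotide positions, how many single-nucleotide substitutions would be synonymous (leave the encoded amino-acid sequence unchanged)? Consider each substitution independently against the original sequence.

5

Codon 1 (UUG, Leu): 2 synonymous substitutions.
Codon 2 (GGC, Gly): 3 synonymous substitutions.
Total: 2 + 3 = 5.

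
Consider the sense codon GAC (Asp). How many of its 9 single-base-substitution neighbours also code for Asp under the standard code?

1

Position 1: none → 0 synonymous.
Position 2: none → 0 synonymous.
Position 3: GAT → 1 synonymous.
Total: 0 + 0 + 1 = 1.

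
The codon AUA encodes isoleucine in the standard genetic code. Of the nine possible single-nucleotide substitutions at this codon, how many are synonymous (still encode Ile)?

2

Position 1: none → 0 synonymous.
Position 2: none → 0 synonymous.
Position 3: AUU, AUC → 2 synonymous.
Total: 0 + 0 + 2 = 2.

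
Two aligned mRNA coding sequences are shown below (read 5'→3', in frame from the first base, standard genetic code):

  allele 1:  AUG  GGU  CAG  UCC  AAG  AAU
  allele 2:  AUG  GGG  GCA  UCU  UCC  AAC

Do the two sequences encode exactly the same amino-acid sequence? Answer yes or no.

no

Codon 1: AUG Met / AUG Met — identical.
Codon 2: GGU Gly / GGG Gly — synonymous.
Codon 3: CAG Gln / GCA Ala — nonsynonymous.
Codon 4: UCC Ser / UCU Ser — synonymous.
Codon 5: AAG Lys / UCC Ser — nonsynonymous.
Codon 6: AAU Asn / AAC Asn — synonymous.
Nonsynonymous differences: 2 → different protein.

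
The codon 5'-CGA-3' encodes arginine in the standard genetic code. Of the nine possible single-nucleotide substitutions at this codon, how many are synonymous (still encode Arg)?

4

Position 1: AGA → 1 synonymous.
Position 2: none → 0 synonymous.
Position 3: CGU, CGC, CGG → 3 synonymous.
Total: 1 + 0 + 3 = 4.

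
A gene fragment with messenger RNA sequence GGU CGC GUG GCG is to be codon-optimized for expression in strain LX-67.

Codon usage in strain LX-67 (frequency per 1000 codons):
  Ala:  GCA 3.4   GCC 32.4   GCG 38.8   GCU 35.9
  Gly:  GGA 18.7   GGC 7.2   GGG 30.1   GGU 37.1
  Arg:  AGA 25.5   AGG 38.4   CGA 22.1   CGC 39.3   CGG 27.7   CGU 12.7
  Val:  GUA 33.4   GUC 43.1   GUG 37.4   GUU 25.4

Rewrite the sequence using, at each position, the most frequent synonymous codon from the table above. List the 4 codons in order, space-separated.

GGU CGC GUC GCG

Codon 1 (Gly): best is GGU at 37.1.
Codon 2 (Arg): best is CGC at 39.3.
Codon 3 (Val): best is GUC at 43.1.
Codon 4 (Ala): best is GCG at 38.8.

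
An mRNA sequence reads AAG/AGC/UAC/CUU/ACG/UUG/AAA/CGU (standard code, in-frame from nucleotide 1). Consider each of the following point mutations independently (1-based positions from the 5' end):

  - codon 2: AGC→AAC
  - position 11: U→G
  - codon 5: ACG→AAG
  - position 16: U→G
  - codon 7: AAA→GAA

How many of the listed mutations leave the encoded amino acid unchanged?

0

Codon 2: AGC (Ser) → AAC (Asn) — missense.
Codon 4: CUU (Leu) → CGU (Arg) — missense.
Codon 5: ACG (Thr) → AAG (Lys) — missense.
Codon 6: UUG (Leu) → GUG (Val) — missense.
Codon 7: AAA (Lys) → GAA (Glu) — missense.
Synonymous: 0 of 5.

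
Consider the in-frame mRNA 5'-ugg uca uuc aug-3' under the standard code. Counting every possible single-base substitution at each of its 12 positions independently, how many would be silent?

Codon 1 (UGG, Trp): 0 synonymous substitutions.
Codon 2 (UCA, Ser): 3 synonymous substitutions.
Codon 3 (UUC, Phe): 1 synonymous substitution.
Codon 4 (AUG, Met): 0 synonymous substitutions.
Total: 0 + 3 + 1 + 0 = 4.

4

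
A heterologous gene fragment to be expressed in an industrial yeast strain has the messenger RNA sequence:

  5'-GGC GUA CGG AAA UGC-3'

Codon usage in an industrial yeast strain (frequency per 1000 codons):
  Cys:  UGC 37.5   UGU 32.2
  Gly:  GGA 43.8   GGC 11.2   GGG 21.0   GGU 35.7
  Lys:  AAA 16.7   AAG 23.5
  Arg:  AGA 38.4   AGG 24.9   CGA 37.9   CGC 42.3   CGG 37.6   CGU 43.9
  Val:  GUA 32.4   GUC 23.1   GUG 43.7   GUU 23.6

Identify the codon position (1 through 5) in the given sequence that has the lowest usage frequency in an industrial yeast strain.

1

Codon 1 GGC (Gly): 11.2 per 1000.
Codon 2 GUA (Val): 32.4 per 1000.
Codon 3 CGG (Arg): 37.6 per 1000.
Codon 4 AAA (Lys): 16.7 per 1000.
Codon 5 UGC (Cys): 37.5 per 1000.
Lowest frequency is 11.2 at codon 1.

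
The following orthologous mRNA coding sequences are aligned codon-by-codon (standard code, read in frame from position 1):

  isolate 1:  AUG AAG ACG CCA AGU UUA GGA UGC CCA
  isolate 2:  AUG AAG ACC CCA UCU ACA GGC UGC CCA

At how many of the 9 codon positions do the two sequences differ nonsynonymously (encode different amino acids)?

1

Codon 1: AUG Met / AUG Met — identical.
Codon 2: AAG Lys / AAG Lys — identical.
Codon 3: ACG Thr / ACC Thr — synonymous.
Codon 4: CCA Pro / CCA Pro — identical.
Codon 5: AGU Ser / UCU Ser — synonymous.
Codon 6: UUA Leu / ACA Thr — nonsynonymous.
Codon 7: GGA Gly / GGC Gly — synonymous.
Codon 8: UGC Cys / UGC Cys — identical.
Codon 9: CCA Pro / CCA Pro — identical.
Nonsynonymous differences: 1.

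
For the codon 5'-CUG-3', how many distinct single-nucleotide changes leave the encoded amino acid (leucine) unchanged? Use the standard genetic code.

Position 1: UUG → 1 synonymous.
Position 2: none → 0 synonymous.
Position 3: CUU, CUC, CUA → 3 synonymous.
Total: 1 + 0 + 3 = 4.

4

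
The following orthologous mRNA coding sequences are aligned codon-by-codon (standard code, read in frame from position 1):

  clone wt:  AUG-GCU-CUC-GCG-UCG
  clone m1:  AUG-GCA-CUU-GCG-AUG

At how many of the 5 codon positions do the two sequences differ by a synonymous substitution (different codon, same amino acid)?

2

Codon 1: AUG Met / AUG Met — identical.
Codon 2: GCU Ala / GCA Ala — synonymous.
Codon 3: CUC Leu / CUU Leu — synonymous.
Codon 4: GCG Ala / GCG Ala — identical.
Codon 5: UCG Ser / AUG Met — nonsynonymous.
Synonymous differences: 2.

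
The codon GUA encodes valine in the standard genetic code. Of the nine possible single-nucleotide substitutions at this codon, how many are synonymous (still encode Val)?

Position 1: none → 0 synonymous.
Position 2: none → 0 synonymous.
Position 3: GUU, GUC, GUG → 3 synonymous.
Total: 0 + 0 + 3 = 3.

3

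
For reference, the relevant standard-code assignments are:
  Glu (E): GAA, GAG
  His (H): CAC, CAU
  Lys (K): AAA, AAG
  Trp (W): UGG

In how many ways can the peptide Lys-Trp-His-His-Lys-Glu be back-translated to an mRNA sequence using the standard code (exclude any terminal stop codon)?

32

Lys: 2 codons.
Trp: 1 codon.
His: 2 codons.
His: 2 codons.
Lys: 2 codons.
Glu: 2 codons.
2 × 1 × 2 × 2 × 2 × 2 = 32.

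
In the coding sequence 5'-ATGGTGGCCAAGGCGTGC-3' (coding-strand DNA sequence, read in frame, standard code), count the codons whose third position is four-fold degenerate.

3

Codon 1 ATG (Met): third position 1-fold.
Codon 2 GTG (Val): third position 4-fold.
Codon 3 GCC (Ala): third position 4-fold.
Codon 4 AAG (Lys): third position 2-fold.
Codon 5 GCG (Ala): third position 4-fold.
Codon 6 TGC (Cys): third position 2-fold.
Four-fold degenerate third positions: 3.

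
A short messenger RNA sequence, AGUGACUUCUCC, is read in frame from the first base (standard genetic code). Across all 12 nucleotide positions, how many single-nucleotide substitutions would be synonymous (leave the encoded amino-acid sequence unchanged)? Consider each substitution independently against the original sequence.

Codon 1 (AGU, Ser): 1 synonymous substitution.
Codon 2 (GAC, Asp): 1 synonymous substitution.
Codon 3 (UUC, Phe): 1 synonymous substitution.
Codon 4 (UCC, Ser): 3 synonymous substitutions.
Total: 1 + 1 + 1 + 3 = 6.

6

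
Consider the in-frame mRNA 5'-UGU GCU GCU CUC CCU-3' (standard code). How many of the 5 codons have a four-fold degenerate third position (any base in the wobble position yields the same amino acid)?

Codon 1 UGU (Cys): third position 2-fold.
Codon 2 GCU (Ala): third position 4-fold.
Codon 3 GCU (Ala): third position 4-fold.
Codon 4 CUC (Leu): third position 4-fold.
Codon 5 CCU (Pro): third position 4-fold.
Four-fold degenerate third positions: 4.

4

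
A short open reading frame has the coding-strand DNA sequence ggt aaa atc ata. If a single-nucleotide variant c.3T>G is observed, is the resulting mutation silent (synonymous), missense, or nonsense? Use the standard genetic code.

Position 3 falls in codon 1: GGT → Gly.
After the substitution the codon is GGG → Gly.
Both encode Gly, so the change is synonymous.

silent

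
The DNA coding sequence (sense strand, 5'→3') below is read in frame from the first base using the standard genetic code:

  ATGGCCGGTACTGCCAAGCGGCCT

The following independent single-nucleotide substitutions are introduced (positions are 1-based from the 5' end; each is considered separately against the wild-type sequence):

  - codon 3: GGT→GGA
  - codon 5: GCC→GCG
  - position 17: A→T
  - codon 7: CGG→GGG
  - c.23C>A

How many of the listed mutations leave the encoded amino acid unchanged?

Codon 3: GGT (Gly) → GGA (Gly) — synonymous.
Codon 5: GCC (Ala) → GCG (Ala) — synonymous.
Codon 6: AAG (Lys) → ATG (Met) — missense.
Codon 7: CGG (Arg) → GGG (Gly) — missense.
Codon 8: CCT (Pro) → CAT (His) — missense.
Synonymous: 2 of 5.

2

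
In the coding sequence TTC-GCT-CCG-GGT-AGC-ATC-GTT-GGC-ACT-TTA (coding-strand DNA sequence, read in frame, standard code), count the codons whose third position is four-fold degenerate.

6

Codon 1 TTC (Phe): third position 2-fold.
Codon 2 GCT (Ala): third position 4-fold.
Codon 3 CCG (Pro): third position 4-fold.
Codon 4 GGT (Gly): third position 4-fold.
Codon 5 AGC (Ser): third position 2-fold.
Codon 6 ATC (Ile): third position 3-fold.
Codon 7 GTT (Val): third position 4-fold.
Codon 8 GGC (Gly): third position 4-fold.
Codon 9 ACT (Thr): third position 4-fold.
Codon 10 TTA (Leu): third position 2-fold.
Four-fold degenerate third positions: 6.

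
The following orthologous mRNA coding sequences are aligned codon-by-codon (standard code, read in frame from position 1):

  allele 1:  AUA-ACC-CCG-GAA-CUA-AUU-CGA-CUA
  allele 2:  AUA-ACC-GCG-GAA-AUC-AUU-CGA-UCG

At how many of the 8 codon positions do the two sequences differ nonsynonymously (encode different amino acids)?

3

Codon 1: AUA Ile / AUA Ile — identical.
Codon 2: ACC Thr / ACC Thr — identical.
Codon 3: CCG Pro / GCG Ala — nonsynonymous.
Codon 4: GAA Glu / GAA Glu — identical.
Codon 5: CUA Leu / AUC Ile — nonsynonymous.
Codon 6: AUU Ile / AUU Ile — identical.
Codon 7: CGA Arg / CGA Arg — identical.
Codon 8: CUA Leu / UCG Ser — nonsynonymous.
Nonsynonymous differences: 3.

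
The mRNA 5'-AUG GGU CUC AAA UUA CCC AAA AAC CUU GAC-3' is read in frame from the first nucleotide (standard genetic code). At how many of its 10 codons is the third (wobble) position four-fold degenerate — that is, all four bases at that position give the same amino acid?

4

Codon 1 AUG (Met): third position 1-fold.
Codon 2 GGU (Gly): third position 4-fold.
Codon 3 CUC (Leu): third position 4-fold.
Codon 4 AAA (Lys): third position 2-fold.
Codon 5 UUA (Leu): third position 2-fold.
Codon 6 CCC (Pro): third position 4-fold.
Codon 7 AAA (Lys): third position 2-fold.
Codon 8 AAC (Asn): third position 2-fold.
Codon 9 CUU (Leu): third position 4-fold.
Codon 10 GAC (Asp): third position 2-fold.
Four-fold degenerate third positions: 4.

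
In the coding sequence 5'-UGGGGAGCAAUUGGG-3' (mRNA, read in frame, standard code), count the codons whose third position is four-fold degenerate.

Codon 1 UGG (Trp): third position 1-fold.
Codon 2 GGA (Gly): third position 4-fold.
Codon 3 GCA (Ala): third position 4-fold.
Codon 4 AUU (Ile): third position 3-fold.
Codon 5 GGG (Gly): third position 4-fold.
Four-fold degenerate third positions: 3.

3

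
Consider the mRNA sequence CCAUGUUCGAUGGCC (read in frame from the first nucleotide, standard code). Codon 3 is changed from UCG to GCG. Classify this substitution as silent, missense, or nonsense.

Position 7 falls in codon 3: UCG → Ser.
After the substitution the codon is GCG → Ala.
Ser ≠ Ala, so this is a missense mutation.

missense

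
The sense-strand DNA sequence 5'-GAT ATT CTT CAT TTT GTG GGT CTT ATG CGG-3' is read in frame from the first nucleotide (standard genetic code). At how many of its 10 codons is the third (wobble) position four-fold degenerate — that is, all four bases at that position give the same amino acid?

Codon 1 GAT (Asp): third position 2-fold.
Codon 2 ATT (Ile): third position 3-fold.
Codon 3 CTT (Leu): third position 4-fold.
Codon 4 CAT (His): third position 2-fold.
Codon 5 TTT (Phe): third position 2-fold.
Codon 6 GTG (Val): third position 4-fold.
Codon 7 GGT (Gly): third position 4-fold.
Codon 8 CTT (Leu): third position 4-fold.
Codon 9 ATG (Met): third position 1-fold.
Codon 10 CGG (Arg): third position 4-fold.
Four-fold degenerate third positions: 5.

5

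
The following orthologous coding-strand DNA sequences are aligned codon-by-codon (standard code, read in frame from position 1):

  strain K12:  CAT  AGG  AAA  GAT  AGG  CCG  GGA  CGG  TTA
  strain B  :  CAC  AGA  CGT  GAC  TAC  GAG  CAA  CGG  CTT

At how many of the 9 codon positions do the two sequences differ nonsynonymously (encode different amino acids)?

Codon 1: CAT His / CAC His — synonymous.
Codon 2: AGG Arg / AGA Arg — synonymous.
Codon 3: AAA Lys / CGT Arg — nonsynonymous.
Codon 4: GAT Asp / GAC Asp — synonymous.
Codon 5: AGG Arg / TAC Tyr — nonsynonymous.
Codon 6: CCG Pro / GAG Glu — nonsynonymous.
Codon 7: GGA Gly / CAA Gln — nonsynonymous.
Codon 8: CGG Arg / CGG Arg — identical.
Codon 9: TTA Leu / CTT Leu — synonymous.
Nonsynonymous differences: 4.

4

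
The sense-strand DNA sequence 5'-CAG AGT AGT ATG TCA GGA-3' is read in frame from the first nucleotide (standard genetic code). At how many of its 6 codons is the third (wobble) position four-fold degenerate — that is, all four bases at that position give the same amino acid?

2

Codon 1 CAG (Gln): third position 2-fold.
Codon 2 AGT (Ser): third position 2-fold.
Codon 3 AGT (Ser): third position 2-fold.
Codon 4 ATG (Met): third position 1-fold.
Codon 5 TCA (Ser): third position 4-fold.
Codon 6 GGA (Gly): third position 4-fold.
Four-fold degenerate third positions: 2.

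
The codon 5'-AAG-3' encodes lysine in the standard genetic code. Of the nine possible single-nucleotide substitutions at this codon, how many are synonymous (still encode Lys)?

Position 1: none → 0 synonymous.
Position 2: none → 0 synonymous.
Position 3: AAA → 1 synonymous.
Total: 0 + 0 + 1 = 1.

1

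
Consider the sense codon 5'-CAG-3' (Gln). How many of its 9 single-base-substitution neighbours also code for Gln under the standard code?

Position 1: none → 0 synonymous.
Position 2: none → 0 synonymous.
Position 3: CAA → 1 synonymous.
Total: 0 + 0 + 1 = 1.

1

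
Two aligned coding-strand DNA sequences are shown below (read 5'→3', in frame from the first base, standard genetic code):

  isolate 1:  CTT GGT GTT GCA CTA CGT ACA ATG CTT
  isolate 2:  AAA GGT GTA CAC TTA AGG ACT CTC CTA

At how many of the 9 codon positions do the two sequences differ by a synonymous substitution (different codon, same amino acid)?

5

Codon 1: CTT Leu / AAA Lys — nonsynonymous.
Codon 2: GGT Gly / GGT Gly — identical.
Codon 3: GTT Val / GTA Val — synonymous.
Codon 4: GCA Ala / CAC His — nonsynonymous.
Codon 5: CTA Leu / TTA Leu — synonymous.
Codon 6: CGT Arg / AGG Arg — synonymous.
Codon 7: ACA Thr / ACT Thr — synonymous.
Codon 8: ATG Met / CTC Leu — nonsynonymous.
Codon 9: CTT Leu / CTA Leu — synonymous.
Synonymous differences: 5.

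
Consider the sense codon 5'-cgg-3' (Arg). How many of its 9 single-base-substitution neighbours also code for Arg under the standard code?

4

Position 1: AGG → 1 synonymous.
Position 2: none → 0 synonymous.
Position 3: CGU, CGC, CGA → 3 synonymous.
Total: 1 + 0 + 3 = 4.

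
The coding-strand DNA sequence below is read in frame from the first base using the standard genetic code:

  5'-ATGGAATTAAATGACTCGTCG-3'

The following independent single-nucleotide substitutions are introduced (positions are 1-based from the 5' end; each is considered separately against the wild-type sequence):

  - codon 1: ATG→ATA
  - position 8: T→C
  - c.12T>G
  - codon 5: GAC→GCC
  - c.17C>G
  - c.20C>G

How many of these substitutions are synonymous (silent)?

0

Codon 1: ATG (Met) → ATA (Ile) — missense.
Codon 3: TTA (Leu) → TCA (Ser) — missense.
Codon 4: AAT (Asn) → AAG (Lys) — missense.
Codon 5: GAC (Asp) → GCC (Ala) — missense.
Codon 6: TCG (Ser) → TGG (Trp) — missense.
Codon 7: TCG (Ser) → TGG (Trp) — missense.
Synonymous: 0 of 6.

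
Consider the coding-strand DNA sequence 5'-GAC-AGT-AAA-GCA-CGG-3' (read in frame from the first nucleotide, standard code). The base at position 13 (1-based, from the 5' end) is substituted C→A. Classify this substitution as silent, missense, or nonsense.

Position 13 falls in codon 5: CGG → Arg.
After the substitution the codon is AGG → Arg.
Both encode Arg, so the change is synonymous.

silent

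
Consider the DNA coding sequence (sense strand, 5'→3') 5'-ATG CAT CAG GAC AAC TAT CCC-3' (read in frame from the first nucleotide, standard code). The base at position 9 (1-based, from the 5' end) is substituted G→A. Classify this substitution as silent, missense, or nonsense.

silent

Position 9 falls in codon 3: CAG → Gln.
After the substitution the codon is CAA → Gln.
Both encode Gln, so the change is synonymous.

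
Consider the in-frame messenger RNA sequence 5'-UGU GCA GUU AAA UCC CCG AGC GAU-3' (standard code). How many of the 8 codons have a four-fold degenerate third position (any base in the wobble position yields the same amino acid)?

Codon 1 UGU (Cys): third position 2-fold.
Codon 2 GCA (Ala): third position 4-fold.
Codon 3 GUU (Val): third position 4-fold.
Codon 4 AAA (Lys): third position 2-fold.
Codon 5 UCC (Ser): third position 4-fold.
Codon 6 CCG (Pro): third position 4-fold.
Codon 7 AGC (Ser): third position 2-fold.
Codon 8 GAU (Asp): third position 2-fold.
Four-fold degenerate third positions: 4.

4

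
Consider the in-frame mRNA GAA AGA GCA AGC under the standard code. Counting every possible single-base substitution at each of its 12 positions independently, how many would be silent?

7

Codon 1 (GAA, Glu): 1 synonymous substitution.
Codon 2 (AGA, Arg): 2 synonymous substitutions.
Codon 3 (GCA, Ala): 3 synonymous substitutions.
Codon 4 (AGC, Ser): 1 synonymous substitution.
Total: 1 + 2 + 3 + 1 = 7.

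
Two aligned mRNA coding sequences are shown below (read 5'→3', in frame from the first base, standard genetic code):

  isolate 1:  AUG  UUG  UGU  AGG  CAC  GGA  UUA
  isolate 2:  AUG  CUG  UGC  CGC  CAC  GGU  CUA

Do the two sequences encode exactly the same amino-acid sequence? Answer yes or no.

Codon 1: AUG Met / AUG Met — identical.
Codon 2: UUG Leu / CUG Leu — synonymous.
Codon 3: UGU Cys / UGC Cys — synonymous.
Codon 4: AGG Arg / CGC Arg — synonymous.
Codon 5: CAC His / CAC His — identical.
Codon 6: GGA Gly / GGU Gly — synonymous.
Codon 7: UUA Leu / CUA Leu — synonymous.
Nonsynonymous differences: 0 → same protein.

yes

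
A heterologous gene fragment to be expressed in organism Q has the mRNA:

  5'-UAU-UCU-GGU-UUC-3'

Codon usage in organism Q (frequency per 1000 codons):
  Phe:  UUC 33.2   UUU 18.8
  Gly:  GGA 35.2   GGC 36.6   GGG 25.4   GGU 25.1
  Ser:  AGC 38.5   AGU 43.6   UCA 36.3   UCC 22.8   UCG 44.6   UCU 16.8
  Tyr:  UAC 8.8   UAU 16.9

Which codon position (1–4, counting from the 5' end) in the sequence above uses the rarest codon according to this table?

Codon 1 UAU (Tyr): 16.9 per 1000.
Codon 2 UCU (Ser): 16.8 per 1000.
Codon 3 GGU (Gly): 25.1 per 1000.
Codon 4 UUC (Phe): 33.2 per 1000.
Lowest frequency is 16.8 at codon 2.

2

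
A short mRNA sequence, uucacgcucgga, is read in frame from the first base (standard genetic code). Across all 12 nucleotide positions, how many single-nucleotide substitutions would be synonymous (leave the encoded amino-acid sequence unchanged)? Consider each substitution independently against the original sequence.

Codon 1 (UUC, Phe): 1 synonymous substitution.
Codon 2 (ACG, Thr): 3 synonymous substitutions.
Codon 3 (CUC, Leu): 3 synonymous substitutions.
Codon 4 (GGA, Gly): 3 synonymous substitutions.
Total: 1 + 3 + 3 + 3 = 10.

10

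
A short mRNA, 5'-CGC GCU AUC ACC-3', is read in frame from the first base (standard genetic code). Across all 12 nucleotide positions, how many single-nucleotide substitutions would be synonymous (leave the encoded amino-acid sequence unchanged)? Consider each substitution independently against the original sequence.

Codon 1 (CGC, Arg): 3 synonymous substitutions.
Codon 2 (GCU, Ala): 3 synonymous substitutions.
Codon 3 (AUC, Ile): 2 synonymous substitutions.
Codon 4 (ACC, Thr): 3 synonymous substitutions.
Total: 3 + 3 + 2 + 3 = 11.

11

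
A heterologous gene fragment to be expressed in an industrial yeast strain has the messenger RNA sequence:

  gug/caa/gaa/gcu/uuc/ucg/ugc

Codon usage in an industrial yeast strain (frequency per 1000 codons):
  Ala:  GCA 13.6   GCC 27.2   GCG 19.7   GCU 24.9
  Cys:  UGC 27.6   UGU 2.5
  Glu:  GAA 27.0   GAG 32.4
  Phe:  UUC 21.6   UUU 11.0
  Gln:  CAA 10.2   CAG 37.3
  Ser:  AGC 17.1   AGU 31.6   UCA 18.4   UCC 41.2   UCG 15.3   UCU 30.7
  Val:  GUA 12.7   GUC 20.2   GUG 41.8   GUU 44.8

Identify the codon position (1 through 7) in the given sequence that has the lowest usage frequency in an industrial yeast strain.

Codon 1 GUG (Val): 41.8 per 1000.
Codon 2 CAA (Gln): 10.2 per 1000.
Codon 3 GAA (Glu): 27.0 per 1000.
Codon 4 GCU (Ala): 24.9 per 1000.
Codon 5 UUC (Phe): 21.6 per 1000.
Codon 6 UCG (Ser): 15.3 per 1000.
Codon 7 UGC (Cys): 27.6 per 1000.
Lowest frequency is 10.2 at codon 2.

2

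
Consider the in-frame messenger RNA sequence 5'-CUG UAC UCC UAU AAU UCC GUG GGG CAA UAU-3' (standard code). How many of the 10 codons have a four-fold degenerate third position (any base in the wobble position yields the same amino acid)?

Codon 1 CUG (Leu): third position 4-fold.
Codon 2 UAC (Tyr): third position 2-fold.
Codon 3 UCC (Ser): third position 4-fold.
Codon 4 UAU (Tyr): third position 2-fold.
Codon 5 AAU (Asn): third position 2-fold.
Codon 6 UCC (Ser): third position 4-fold.
Codon 7 GUG (Val): third position 4-fold.
Codon 8 GGG (Gly): third position 4-fold.
Codon 9 CAA (Gln): third position 2-fold.
Codon 10 UAU (Tyr): third position 2-fold.
Four-fold degenerate third positions: 5.

5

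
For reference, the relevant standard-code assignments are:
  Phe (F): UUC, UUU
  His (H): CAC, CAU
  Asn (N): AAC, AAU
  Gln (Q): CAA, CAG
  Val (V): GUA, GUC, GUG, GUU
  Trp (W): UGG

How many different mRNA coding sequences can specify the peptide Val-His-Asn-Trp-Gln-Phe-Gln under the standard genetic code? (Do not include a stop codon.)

Val: 4 codons.
His: 2 codons.
Asn: 2 codons.
Trp: 1 codon.
Gln: 2 codons.
Phe: 2 codons.
Gln: 2 codons.
4 × 2 × 2 × 1 × 2 × 2 × 2 = 128.

128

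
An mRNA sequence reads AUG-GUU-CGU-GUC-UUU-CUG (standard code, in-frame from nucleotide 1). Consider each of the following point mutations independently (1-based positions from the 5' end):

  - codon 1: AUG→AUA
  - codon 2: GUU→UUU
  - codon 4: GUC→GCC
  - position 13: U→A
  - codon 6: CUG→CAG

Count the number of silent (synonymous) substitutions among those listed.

0

Codon 1: AUG (Met) → AUA (Ile) — missense.
Codon 2: GUU (Val) → UUU (Phe) — missense.
Codon 4: GUC (Val) → GCC (Ala) — missense.
Codon 5: UUU (Phe) → AUU (Ile) — missense.
Codon 6: CUG (Leu) → CAG (Gln) — missense.
Synonymous: 0 of 5.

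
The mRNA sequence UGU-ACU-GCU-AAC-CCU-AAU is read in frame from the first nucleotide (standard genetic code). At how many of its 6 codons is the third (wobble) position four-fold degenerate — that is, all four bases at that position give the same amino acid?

Codon 1 UGU (Cys): third position 2-fold.
Codon 2 ACU (Thr): third position 4-fold.
Codon 3 GCU (Ala): third position 4-fold.
Codon 4 AAC (Asn): third position 2-fold.
Codon 5 CCU (Pro): third position 4-fold.
Codon 6 AAU (Asn): third position 2-fold.
Four-fold degenerate third positions: 3.

3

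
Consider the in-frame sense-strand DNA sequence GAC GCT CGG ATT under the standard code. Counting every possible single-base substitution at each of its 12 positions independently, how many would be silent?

10

Codon 1 (GAC, Asp): 1 synonymous substitution.
Codon 2 (GCT, Ala): 3 synonymous substitutions.
Codon 3 (CGG, Arg): 4 synonymous substitutions.
Codon 4 (ATT, Ile): 2 synonymous substitutions.
Total: 1 + 3 + 4 + 2 = 10.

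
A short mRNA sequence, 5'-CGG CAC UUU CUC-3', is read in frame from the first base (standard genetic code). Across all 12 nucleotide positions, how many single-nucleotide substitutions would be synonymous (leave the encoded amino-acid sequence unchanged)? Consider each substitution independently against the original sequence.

9

Codon 1 (CGG, Arg): 4 synonymous substitutions.
Codon 2 (CAC, His): 1 synonymous substitution.
Codon 3 (UUU, Phe): 1 synonymous substitution.
Codon 4 (CUC, Leu): 3 synonymous substitutions.
Total: 4 + 1 + 1 + 3 = 9.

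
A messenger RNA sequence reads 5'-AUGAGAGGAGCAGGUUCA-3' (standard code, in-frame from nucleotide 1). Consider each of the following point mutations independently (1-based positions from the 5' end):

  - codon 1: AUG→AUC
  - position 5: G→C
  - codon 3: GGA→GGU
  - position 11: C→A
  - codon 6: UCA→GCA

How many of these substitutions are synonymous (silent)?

1

Codon 1: AUG (Met) → AUC (Ile) — missense.
Codon 2: AGA (Arg) → ACA (Thr) — missense.
Codon 3: GGA (Gly) → GGU (Gly) — synonymous.
Codon 4: GCA (Ala) → GAA (Glu) — missense.
Codon 6: UCA (Ser) → GCA (Ala) — missense.
Synonymous: 1 of 5.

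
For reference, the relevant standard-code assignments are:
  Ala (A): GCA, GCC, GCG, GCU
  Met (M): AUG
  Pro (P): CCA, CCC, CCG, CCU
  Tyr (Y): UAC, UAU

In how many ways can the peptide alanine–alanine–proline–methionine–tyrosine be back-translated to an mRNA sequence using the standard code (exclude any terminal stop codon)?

128

Ala: 4 codons.
Ala: 4 codons.
Pro: 4 codons.
Met: 1 codon.
Tyr: 2 codons.
4 × 4 × 4 × 1 × 2 = 128.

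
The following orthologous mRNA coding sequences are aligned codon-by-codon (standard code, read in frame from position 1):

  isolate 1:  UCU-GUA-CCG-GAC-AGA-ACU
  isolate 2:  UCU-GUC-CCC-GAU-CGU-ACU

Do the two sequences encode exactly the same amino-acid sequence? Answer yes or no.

Codon 1: UCU Ser / UCU Ser — identical.
Codon 2: GUA Val / GUC Val — synonymous.
Codon 3: CCG Pro / CCC Pro — synonymous.
Codon 4: GAC Asp / GAU Asp — synonymous.
Codon 5: AGA Arg / CGU Arg — synonymous.
Codon 6: ACU Thr / ACU Thr — identical.
Nonsynonymous differences: 0 → same protein.

yes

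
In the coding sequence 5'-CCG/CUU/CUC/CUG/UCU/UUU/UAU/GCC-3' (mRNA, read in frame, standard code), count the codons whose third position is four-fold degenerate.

Codon 1 CCG (Pro): third position 4-fold.
Codon 2 CUU (Leu): third position 4-fold.
Codon 3 CUC (Leu): third position 4-fold.
Codon 4 CUG (Leu): third position 4-fold.
Codon 5 UCU (Ser): third position 4-fold.
Codon 6 UUU (Phe): third position 2-fold.
Codon 7 UAU (Tyr): third position 2-fold.
Codon 8 GCC (Ala): third position 4-fold.
Four-fold degenerate third positions: 6.

6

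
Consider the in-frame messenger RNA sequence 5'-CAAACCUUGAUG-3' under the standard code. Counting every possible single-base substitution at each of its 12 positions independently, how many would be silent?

Codon 1 (CAA, Gln): 1 synonymous substitution.
Codon 2 (ACC, Thr): 3 synonymous substitutions.
Codon 3 (UUG, Leu): 2 synonymous substitutions.
Codon 4 (AUG, Met): 0 synonymous substitutions.
Total: 1 + 3 + 2 + 0 = 6.

6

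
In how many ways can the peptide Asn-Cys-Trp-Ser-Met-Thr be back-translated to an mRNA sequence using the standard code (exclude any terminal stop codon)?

Asn: 2 codons.
Cys: 2 codons.
Trp: 1 codon.
Ser: 6 codons.
Met: 1 codon.
Thr: 4 codons.
2 × 2 × 1 × 6 × 1 × 4 = 96.

96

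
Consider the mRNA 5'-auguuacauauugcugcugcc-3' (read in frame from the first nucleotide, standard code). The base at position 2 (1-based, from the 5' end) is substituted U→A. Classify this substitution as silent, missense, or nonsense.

Position 2 falls in codon 1: AUG → Met.
After the substitution the codon is AAG → Lys.
Met ≠ Lys, so this is a missense mutation.

missense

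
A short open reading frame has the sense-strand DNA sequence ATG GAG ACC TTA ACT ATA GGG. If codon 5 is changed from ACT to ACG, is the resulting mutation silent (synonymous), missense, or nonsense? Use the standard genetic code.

Position 15 falls in codon 5: ACT → Thr.
After the substitution the codon is ACG → Thr.
Both encode Thr, so the change is synonymous.

silent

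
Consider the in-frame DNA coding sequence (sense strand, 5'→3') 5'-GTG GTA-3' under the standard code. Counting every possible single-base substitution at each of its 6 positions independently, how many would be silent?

6

Codon 1 (GTG, Val): 3 synonymous substitutions.
Codon 2 (GTA, Val): 3 synonymous substitutions.
Total: 3 + 3 = 6.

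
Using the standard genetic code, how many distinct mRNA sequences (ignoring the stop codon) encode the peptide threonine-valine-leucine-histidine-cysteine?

Thr: 4 codons.
Val: 4 codons.
Leu: 6 codons.
His: 2 codons.
Cys: 2 codons.
4 × 4 × 6 × 2 × 2 = 384.

384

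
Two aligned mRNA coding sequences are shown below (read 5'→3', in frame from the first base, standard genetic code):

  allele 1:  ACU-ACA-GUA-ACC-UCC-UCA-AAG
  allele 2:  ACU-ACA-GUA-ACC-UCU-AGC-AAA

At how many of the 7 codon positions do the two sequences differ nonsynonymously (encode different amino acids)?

Codon 1: ACU Thr / ACU Thr — identical.
Codon 2: ACA Thr / ACA Thr — identical.
Codon 3: GUA Val / GUA Val — identical.
Codon 4: ACC Thr / ACC Thr — identical.
Codon 5: UCC Ser / UCU Ser — synonymous.
Codon 6: UCA Ser / AGC Ser — synonymous.
Codon 7: AAG Lys / AAA Lys — synonymous.
Nonsynonymous differences: 0.

0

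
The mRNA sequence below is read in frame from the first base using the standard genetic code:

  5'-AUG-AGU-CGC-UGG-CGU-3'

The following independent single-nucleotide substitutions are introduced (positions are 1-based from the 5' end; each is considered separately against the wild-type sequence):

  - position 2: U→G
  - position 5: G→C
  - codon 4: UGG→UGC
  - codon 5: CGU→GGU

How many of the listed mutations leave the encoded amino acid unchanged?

Codon 1: AUG (Met) → AGG (Arg) — missense.
Codon 2: AGU (Ser) → ACU (Thr) — missense.
Codon 4: UGG (Trp) → UGC (Cys) — missense.
Codon 5: CGU (Arg) → GGU (Gly) — missense.
Synonymous: 0 of 4.

0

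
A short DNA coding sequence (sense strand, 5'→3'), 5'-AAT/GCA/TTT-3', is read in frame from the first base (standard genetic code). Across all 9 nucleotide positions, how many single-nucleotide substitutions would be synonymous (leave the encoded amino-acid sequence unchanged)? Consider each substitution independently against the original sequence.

Codon 1 (AAT, Asn): 1 synonymous substitution.
Codon 2 (GCA, Ala): 3 synonymous substitutions.
Codon 3 (TTT, Phe): 1 synonymous substitution.
Total: 1 + 3 + 1 = 5.

5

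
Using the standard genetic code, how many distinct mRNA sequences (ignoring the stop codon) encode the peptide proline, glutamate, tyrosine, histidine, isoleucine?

Pro: 4 codons.
Glu: 2 codons.
Tyr: 2 codons.
His: 2 codons.
Ile: 3 codons.
4 × 2 × 2 × 2 × 3 = 96.

96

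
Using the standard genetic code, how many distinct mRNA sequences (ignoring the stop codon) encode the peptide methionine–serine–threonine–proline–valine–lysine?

768

Met: 1 codon.
Ser: 6 codons.
Thr: 4 codons.
Pro: 4 codons.
Val: 4 codons.
Lys: 2 codons.
1 × 6 × 4 × 4 × 4 × 2 = 768.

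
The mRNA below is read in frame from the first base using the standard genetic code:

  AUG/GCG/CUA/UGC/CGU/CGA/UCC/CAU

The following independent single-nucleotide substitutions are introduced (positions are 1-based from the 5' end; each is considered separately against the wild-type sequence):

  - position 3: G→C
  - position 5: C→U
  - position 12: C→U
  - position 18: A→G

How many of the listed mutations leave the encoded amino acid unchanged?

2

Codon 1: AUG (Met) → AUC (Ile) — missense.
Codon 2: GCG (Ala) → GUG (Val) — missense.
Codon 4: UGC (Cys) → UGU (Cys) — synonymous.
Codon 6: CGA (Arg) → CGG (Arg) — synonymous.
Synonymous: 2 of 4.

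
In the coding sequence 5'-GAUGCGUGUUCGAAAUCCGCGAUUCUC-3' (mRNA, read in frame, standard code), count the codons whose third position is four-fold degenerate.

Codon 1 GAU (Asp): third position 2-fold.
Codon 2 GCG (Ala): third position 4-fold.
Codon 3 UGU (Cys): third position 2-fold.
Codon 4 UCG (Ser): third position 4-fold.
Codon 5 AAA (Lys): third position 2-fold.
Codon 6 UCC (Ser): third position 4-fold.
Codon 7 GCG (Ala): third position 4-fold.
Codon 8 AUU (Ile): third position 3-fold.
Codon 9 CUC (Leu): third position 4-fold.
Four-fold degenerate third positions: 5.

5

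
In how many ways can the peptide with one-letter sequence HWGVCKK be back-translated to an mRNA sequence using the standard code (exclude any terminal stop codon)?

256

His: 2 codons.
Trp: 1 codon.
Gly: 4 codons.
Val: 4 codons.
Cys: 2 codons.
Lys: 2 codons.
Lys: 2 codons.
2 × 1 × 4 × 4 × 2 × 2 × 2 = 256.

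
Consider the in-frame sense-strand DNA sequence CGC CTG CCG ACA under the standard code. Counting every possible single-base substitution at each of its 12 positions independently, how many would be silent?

13

Codon 1 (CGC, Arg): 3 synonymous substitutions.
Codon 2 (CTG, Leu): 4 synonymous substitutions.
Codon 3 (CCG, Pro): 3 synonymous substitutions.
Codon 4 (ACA, Thr): 3 synonymous substitutions.
Total: 3 + 4 + 3 + 3 = 13.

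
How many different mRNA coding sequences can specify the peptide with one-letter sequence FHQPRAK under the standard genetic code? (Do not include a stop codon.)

1536

Phe: 2 codons.
His: 2 codons.
Gln: 2 codons.
Pro: 4 codons.
Arg: 6 codons.
Ala: 4 codons.
Lys: 2 codons.
2 × 2 × 2 × 4 × 6 × 4 × 2 = 1536.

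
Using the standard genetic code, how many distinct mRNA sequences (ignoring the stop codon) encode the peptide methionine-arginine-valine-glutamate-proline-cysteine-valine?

Met: 1 codon.
Arg: 6 codons.
Val: 4 codons.
Glu: 2 codons.
Pro: 4 codons.
Cys: 2 codons.
Val: 4 codons.
1 × 6 × 4 × 2 × 4 × 2 × 4 = 1536.

1536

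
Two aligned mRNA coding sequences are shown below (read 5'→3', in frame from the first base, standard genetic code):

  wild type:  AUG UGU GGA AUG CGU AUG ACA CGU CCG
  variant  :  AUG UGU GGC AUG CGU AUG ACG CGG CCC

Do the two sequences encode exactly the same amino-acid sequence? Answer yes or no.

yes

Codon 1: AUG Met / AUG Met — identical.
Codon 2: UGU Cys / UGU Cys — identical.
Codon 3: GGA Gly / GGC Gly — synonymous.
Codon 4: AUG Met / AUG Met — identical.
Codon 5: CGU Arg / CGU Arg — identical.
Codon 6: AUG Met / AUG Met — identical.
Codon 7: ACA Thr / ACG Thr — synonymous.
Codon 8: CGU Arg / CGG Arg — synonymous.
Codon 9: CCG Pro / CCC Pro — synonymous.
Nonsynonymous differences: 0 → same protein.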